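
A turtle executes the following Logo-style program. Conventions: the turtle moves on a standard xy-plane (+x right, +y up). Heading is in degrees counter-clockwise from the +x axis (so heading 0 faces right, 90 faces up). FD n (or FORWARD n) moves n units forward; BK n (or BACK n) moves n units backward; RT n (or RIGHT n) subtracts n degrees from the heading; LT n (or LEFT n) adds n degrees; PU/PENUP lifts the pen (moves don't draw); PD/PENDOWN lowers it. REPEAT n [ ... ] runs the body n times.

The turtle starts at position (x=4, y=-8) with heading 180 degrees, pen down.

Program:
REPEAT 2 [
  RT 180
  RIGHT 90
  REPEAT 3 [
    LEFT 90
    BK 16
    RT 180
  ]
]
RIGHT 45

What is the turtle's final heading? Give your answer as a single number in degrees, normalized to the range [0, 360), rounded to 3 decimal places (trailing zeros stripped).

Answer: 135

Derivation:
Executing turtle program step by step:
Start: pos=(4,-8), heading=180, pen down
REPEAT 2 [
  -- iteration 1/2 --
  RT 180: heading 180 -> 0
  RT 90: heading 0 -> 270
  REPEAT 3 [
    -- iteration 1/3 --
    LT 90: heading 270 -> 0
    BK 16: (4,-8) -> (-12,-8) [heading=0, draw]
    RT 180: heading 0 -> 180
    -- iteration 2/3 --
    LT 90: heading 180 -> 270
    BK 16: (-12,-8) -> (-12,8) [heading=270, draw]
    RT 180: heading 270 -> 90
    -- iteration 3/3 --
    LT 90: heading 90 -> 180
    BK 16: (-12,8) -> (4,8) [heading=180, draw]
    RT 180: heading 180 -> 0
  ]
  -- iteration 2/2 --
  RT 180: heading 0 -> 180
  RT 90: heading 180 -> 90
  REPEAT 3 [
    -- iteration 1/3 --
    LT 90: heading 90 -> 180
    BK 16: (4,8) -> (20,8) [heading=180, draw]
    RT 180: heading 180 -> 0
    -- iteration 2/3 --
    LT 90: heading 0 -> 90
    BK 16: (20,8) -> (20,-8) [heading=90, draw]
    RT 180: heading 90 -> 270
    -- iteration 3/3 --
    LT 90: heading 270 -> 0
    BK 16: (20,-8) -> (4,-8) [heading=0, draw]
    RT 180: heading 0 -> 180
  ]
]
RT 45: heading 180 -> 135
Final: pos=(4,-8), heading=135, 6 segment(s) drawn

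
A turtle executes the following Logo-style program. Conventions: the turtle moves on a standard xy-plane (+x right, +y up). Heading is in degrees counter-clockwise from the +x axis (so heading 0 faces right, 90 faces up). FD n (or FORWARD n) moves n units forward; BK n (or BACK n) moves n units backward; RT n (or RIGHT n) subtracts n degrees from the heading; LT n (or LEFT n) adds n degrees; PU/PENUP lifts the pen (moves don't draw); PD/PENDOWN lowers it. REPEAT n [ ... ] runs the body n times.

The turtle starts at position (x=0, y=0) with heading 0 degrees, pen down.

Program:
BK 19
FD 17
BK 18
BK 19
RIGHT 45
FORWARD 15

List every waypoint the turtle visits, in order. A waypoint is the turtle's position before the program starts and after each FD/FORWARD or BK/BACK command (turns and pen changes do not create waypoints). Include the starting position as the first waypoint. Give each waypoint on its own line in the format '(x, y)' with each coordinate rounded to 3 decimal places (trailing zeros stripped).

Executing turtle program step by step:
Start: pos=(0,0), heading=0, pen down
BK 19: (0,0) -> (-19,0) [heading=0, draw]
FD 17: (-19,0) -> (-2,0) [heading=0, draw]
BK 18: (-2,0) -> (-20,0) [heading=0, draw]
BK 19: (-20,0) -> (-39,0) [heading=0, draw]
RT 45: heading 0 -> 315
FD 15: (-39,0) -> (-28.393,-10.607) [heading=315, draw]
Final: pos=(-28.393,-10.607), heading=315, 5 segment(s) drawn
Waypoints (6 total):
(0, 0)
(-19, 0)
(-2, 0)
(-20, 0)
(-39, 0)
(-28.393, -10.607)

Answer: (0, 0)
(-19, 0)
(-2, 0)
(-20, 0)
(-39, 0)
(-28.393, -10.607)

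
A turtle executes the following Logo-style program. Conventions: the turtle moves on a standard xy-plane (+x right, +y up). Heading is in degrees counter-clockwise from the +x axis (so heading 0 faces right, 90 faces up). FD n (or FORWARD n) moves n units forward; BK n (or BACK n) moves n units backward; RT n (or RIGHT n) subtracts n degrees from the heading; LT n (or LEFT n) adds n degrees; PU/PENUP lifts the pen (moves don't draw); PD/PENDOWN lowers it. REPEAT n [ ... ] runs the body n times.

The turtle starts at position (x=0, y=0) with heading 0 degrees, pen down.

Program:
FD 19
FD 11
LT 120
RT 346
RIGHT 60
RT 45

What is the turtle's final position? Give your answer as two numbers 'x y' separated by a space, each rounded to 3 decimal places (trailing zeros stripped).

Executing turtle program step by step:
Start: pos=(0,0), heading=0, pen down
FD 19: (0,0) -> (19,0) [heading=0, draw]
FD 11: (19,0) -> (30,0) [heading=0, draw]
LT 120: heading 0 -> 120
RT 346: heading 120 -> 134
RT 60: heading 134 -> 74
RT 45: heading 74 -> 29
Final: pos=(30,0), heading=29, 2 segment(s) drawn

Answer: 30 0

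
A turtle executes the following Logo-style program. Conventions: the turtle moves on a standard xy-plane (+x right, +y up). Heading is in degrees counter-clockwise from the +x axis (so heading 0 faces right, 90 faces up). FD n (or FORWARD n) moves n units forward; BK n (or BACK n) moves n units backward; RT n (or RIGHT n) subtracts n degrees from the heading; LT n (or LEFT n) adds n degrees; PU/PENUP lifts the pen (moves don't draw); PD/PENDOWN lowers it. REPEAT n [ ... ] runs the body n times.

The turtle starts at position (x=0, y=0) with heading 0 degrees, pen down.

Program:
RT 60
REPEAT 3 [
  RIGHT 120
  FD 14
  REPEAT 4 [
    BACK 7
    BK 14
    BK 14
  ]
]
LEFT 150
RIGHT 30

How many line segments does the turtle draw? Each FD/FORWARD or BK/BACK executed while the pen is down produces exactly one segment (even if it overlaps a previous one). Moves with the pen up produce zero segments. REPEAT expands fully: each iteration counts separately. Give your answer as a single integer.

Executing turtle program step by step:
Start: pos=(0,0), heading=0, pen down
RT 60: heading 0 -> 300
REPEAT 3 [
  -- iteration 1/3 --
  RT 120: heading 300 -> 180
  FD 14: (0,0) -> (-14,0) [heading=180, draw]
  REPEAT 4 [
    -- iteration 1/4 --
    BK 7: (-14,0) -> (-7,0) [heading=180, draw]
    BK 14: (-7,0) -> (7,0) [heading=180, draw]
    BK 14: (7,0) -> (21,0) [heading=180, draw]
    -- iteration 2/4 --
    BK 7: (21,0) -> (28,0) [heading=180, draw]
    BK 14: (28,0) -> (42,0) [heading=180, draw]
    BK 14: (42,0) -> (56,0) [heading=180, draw]
    -- iteration 3/4 --
    BK 7: (56,0) -> (63,0) [heading=180, draw]
    BK 14: (63,0) -> (77,0) [heading=180, draw]
    BK 14: (77,0) -> (91,0) [heading=180, draw]
    -- iteration 4/4 --
    BK 7: (91,0) -> (98,0) [heading=180, draw]
    BK 14: (98,0) -> (112,0) [heading=180, draw]
    BK 14: (112,0) -> (126,0) [heading=180, draw]
  ]
  -- iteration 2/3 --
  RT 120: heading 180 -> 60
  FD 14: (126,0) -> (133,12.124) [heading=60, draw]
  REPEAT 4 [
    -- iteration 1/4 --
    BK 7: (133,12.124) -> (129.5,6.062) [heading=60, draw]
    BK 14: (129.5,6.062) -> (122.5,-6.062) [heading=60, draw]
    BK 14: (122.5,-6.062) -> (115.5,-18.187) [heading=60, draw]
    -- iteration 2/4 --
    BK 7: (115.5,-18.187) -> (112,-24.249) [heading=60, draw]
    BK 14: (112,-24.249) -> (105,-36.373) [heading=60, draw]
    BK 14: (105,-36.373) -> (98,-48.497) [heading=60, draw]
    -- iteration 3/4 --
    BK 7: (98,-48.497) -> (94.5,-54.56) [heading=60, draw]
    BK 14: (94.5,-54.56) -> (87.5,-66.684) [heading=60, draw]
    BK 14: (87.5,-66.684) -> (80.5,-78.808) [heading=60, draw]
    -- iteration 4/4 --
    BK 7: (80.5,-78.808) -> (77,-84.87) [heading=60, draw]
    BK 14: (77,-84.87) -> (70,-96.995) [heading=60, draw]
    BK 14: (70,-96.995) -> (63,-109.119) [heading=60, draw]
  ]
  -- iteration 3/3 --
  RT 120: heading 60 -> 300
  FD 14: (63,-109.119) -> (70,-121.244) [heading=300, draw]
  REPEAT 4 [
    -- iteration 1/4 --
    BK 7: (70,-121.244) -> (66.5,-115.181) [heading=300, draw]
    BK 14: (66.5,-115.181) -> (59.5,-103.057) [heading=300, draw]
    BK 14: (59.5,-103.057) -> (52.5,-90.933) [heading=300, draw]
    -- iteration 2/4 --
    BK 7: (52.5,-90.933) -> (49,-84.87) [heading=300, draw]
    BK 14: (49,-84.87) -> (42,-72.746) [heading=300, draw]
    BK 14: (42,-72.746) -> (35,-60.622) [heading=300, draw]
    -- iteration 3/4 --
    BK 7: (35,-60.622) -> (31.5,-54.56) [heading=300, draw]
    BK 14: (31.5,-54.56) -> (24.5,-42.435) [heading=300, draw]
    BK 14: (24.5,-42.435) -> (17.5,-30.311) [heading=300, draw]
    -- iteration 4/4 --
    BK 7: (17.5,-30.311) -> (14,-24.249) [heading=300, draw]
    BK 14: (14,-24.249) -> (7,-12.124) [heading=300, draw]
    BK 14: (7,-12.124) -> (0,0) [heading=300, draw]
  ]
]
LT 150: heading 300 -> 90
RT 30: heading 90 -> 60
Final: pos=(0,0), heading=60, 39 segment(s) drawn
Segments drawn: 39

Answer: 39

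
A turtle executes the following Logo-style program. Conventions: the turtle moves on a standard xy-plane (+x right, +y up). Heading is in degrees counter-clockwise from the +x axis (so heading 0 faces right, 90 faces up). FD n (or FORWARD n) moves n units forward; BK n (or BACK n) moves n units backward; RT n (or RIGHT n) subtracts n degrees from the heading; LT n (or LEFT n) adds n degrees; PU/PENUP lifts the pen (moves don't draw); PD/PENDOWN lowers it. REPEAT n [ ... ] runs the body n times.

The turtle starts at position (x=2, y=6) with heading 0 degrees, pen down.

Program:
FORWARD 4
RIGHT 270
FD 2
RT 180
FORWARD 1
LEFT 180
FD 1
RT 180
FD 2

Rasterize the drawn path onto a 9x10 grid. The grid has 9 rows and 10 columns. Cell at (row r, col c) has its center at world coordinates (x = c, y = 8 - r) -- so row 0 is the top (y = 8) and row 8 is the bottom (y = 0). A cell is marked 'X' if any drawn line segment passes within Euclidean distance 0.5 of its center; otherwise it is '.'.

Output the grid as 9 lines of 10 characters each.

Segment 0: (2,6) -> (6,6)
Segment 1: (6,6) -> (6,8)
Segment 2: (6,8) -> (6,7)
Segment 3: (6,7) -> (6,8)
Segment 4: (6,8) -> (6,6)

Answer: ......X...
......X...
..XXXXX...
..........
..........
..........
..........
..........
..........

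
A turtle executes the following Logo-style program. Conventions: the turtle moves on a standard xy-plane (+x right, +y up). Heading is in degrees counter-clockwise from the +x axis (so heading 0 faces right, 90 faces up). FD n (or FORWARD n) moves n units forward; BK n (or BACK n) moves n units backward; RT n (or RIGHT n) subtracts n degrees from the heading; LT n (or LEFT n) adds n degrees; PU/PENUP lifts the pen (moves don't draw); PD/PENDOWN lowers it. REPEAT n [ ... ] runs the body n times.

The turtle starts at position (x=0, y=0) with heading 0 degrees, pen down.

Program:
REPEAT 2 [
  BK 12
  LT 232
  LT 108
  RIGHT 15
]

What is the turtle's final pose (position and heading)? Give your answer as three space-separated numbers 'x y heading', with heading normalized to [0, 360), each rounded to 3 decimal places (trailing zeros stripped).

Executing turtle program step by step:
Start: pos=(0,0), heading=0, pen down
REPEAT 2 [
  -- iteration 1/2 --
  BK 12: (0,0) -> (-12,0) [heading=0, draw]
  LT 232: heading 0 -> 232
  LT 108: heading 232 -> 340
  RT 15: heading 340 -> 325
  -- iteration 2/2 --
  BK 12: (-12,0) -> (-21.83,6.883) [heading=325, draw]
  LT 232: heading 325 -> 197
  LT 108: heading 197 -> 305
  RT 15: heading 305 -> 290
]
Final: pos=(-21.83,6.883), heading=290, 2 segment(s) drawn

Answer: -21.83 6.883 290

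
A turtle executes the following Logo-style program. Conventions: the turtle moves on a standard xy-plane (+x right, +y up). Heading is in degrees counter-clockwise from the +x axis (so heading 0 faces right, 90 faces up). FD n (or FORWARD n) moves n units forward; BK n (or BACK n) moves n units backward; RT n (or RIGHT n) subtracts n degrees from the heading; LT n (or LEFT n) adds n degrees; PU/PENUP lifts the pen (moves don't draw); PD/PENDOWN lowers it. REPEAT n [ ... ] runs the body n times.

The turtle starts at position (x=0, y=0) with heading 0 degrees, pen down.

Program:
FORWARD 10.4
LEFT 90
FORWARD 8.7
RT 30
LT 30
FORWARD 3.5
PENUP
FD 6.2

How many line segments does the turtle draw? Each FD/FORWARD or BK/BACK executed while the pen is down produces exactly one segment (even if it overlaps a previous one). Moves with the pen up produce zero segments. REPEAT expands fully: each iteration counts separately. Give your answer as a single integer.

Executing turtle program step by step:
Start: pos=(0,0), heading=0, pen down
FD 10.4: (0,0) -> (10.4,0) [heading=0, draw]
LT 90: heading 0 -> 90
FD 8.7: (10.4,0) -> (10.4,8.7) [heading=90, draw]
RT 30: heading 90 -> 60
LT 30: heading 60 -> 90
FD 3.5: (10.4,8.7) -> (10.4,12.2) [heading=90, draw]
PU: pen up
FD 6.2: (10.4,12.2) -> (10.4,18.4) [heading=90, move]
Final: pos=(10.4,18.4), heading=90, 3 segment(s) drawn
Segments drawn: 3

Answer: 3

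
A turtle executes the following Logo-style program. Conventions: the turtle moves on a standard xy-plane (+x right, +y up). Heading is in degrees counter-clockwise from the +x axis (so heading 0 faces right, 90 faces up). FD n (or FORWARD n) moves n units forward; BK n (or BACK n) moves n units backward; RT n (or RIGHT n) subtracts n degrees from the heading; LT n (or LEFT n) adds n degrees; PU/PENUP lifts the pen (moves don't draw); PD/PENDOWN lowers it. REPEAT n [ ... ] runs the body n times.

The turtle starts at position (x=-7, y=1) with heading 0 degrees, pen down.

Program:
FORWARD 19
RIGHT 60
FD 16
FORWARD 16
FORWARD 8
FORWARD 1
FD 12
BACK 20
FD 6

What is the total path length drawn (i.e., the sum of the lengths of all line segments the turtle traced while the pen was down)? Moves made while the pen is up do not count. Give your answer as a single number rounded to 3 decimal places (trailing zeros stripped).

Executing turtle program step by step:
Start: pos=(-7,1), heading=0, pen down
FD 19: (-7,1) -> (12,1) [heading=0, draw]
RT 60: heading 0 -> 300
FD 16: (12,1) -> (20,-12.856) [heading=300, draw]
FD 16: (20,-12.856) -> (28,-26.713) [heading=300, draw]
FD 8: (28,-26.713) -> (32,-33.641) [heading=300, draw]
FD 1: (32,-33.641) -> (32.5,-34.507) [heading=300, draw]
FD 12: (32.5,-34.507) -> (38.5,-44.899) [heading=300, draw]
BK 20: (38.5,-44.899) -> (28.5,-27.579) [heading=300, draw]
FD 6: (28.5,-27.579) -> (31.5,-32.775) [heading=300, draw]
Final: pos=(31.5,-32.775), heading=300, 8 segment(s) drawn

Segment lengths:
  seg 1: (-7,1) -> (12,1), length = 19
  seg 2: (12,1) -> (20,-12.856), length = 16
  seg 3: (20,-12.856) -> (28,-26.713), length = 16
  seg 4: (28,-26.713) -> (32,-33.641), length = 8
  seg 5: (32,-33.641) -> (32.5,-34.507), length = 1
  seg 6: (32.5,-34.507) -> (38.5,-44.899), length = 12
  seg 7: (38.5,-44.899) -> (28.5,-27.579), length = 20
  seg 8: (28.5,-27.579) -> (31.5,-32.775), length = 6
Total = 98

Answer: 98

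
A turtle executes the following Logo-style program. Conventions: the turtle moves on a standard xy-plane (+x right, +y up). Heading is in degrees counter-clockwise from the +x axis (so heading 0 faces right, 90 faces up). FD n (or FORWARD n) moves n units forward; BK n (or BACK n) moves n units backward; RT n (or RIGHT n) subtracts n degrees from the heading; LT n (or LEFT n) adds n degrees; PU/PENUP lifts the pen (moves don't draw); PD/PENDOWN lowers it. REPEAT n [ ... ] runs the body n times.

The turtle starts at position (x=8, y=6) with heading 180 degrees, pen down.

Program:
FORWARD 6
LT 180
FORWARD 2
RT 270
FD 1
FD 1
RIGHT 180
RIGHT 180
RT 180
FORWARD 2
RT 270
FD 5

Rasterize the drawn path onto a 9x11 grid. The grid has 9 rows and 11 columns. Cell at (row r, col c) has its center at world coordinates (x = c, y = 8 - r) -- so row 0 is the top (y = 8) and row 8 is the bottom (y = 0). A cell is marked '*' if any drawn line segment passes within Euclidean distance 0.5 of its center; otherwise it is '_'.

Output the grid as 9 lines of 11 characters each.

Answer: ____*______
____*______
__********_
___________
___________
___________
___________
___________
___________

Derivation:
Segment 0: (8,6) -> (2,6)
Segment 1: (2,6) -> (4,6)
Segment 2: (4,6) -> (4,7)
Segment 3: (4,7) -> (4,8)
Segment 4: (4,8) -> (4,6)
Segment 5: (4,6) -> (9,6)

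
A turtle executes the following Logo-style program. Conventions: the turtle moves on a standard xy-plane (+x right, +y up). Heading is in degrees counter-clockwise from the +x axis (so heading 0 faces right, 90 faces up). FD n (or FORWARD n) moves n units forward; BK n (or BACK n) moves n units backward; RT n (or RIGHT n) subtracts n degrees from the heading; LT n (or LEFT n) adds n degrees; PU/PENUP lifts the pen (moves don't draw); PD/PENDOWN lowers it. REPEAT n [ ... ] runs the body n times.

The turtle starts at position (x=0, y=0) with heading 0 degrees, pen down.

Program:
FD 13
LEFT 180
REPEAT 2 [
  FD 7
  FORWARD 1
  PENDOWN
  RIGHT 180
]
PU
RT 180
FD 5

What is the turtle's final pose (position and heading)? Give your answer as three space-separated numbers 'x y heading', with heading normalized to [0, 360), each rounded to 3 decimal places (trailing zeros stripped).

Executing turtle program step by step:
Start: pos=(0,0), heading=0, pen down
FD 13: (0,0) -> (13,0) [heading=0, draw]
LT 180: heading 0 -> 180
REPEAT 2 [
  -- iteration 1/2 --
  FD 7: (13,0) -> (6,0) [heading=180, draw]
  FD 1: (6,0) -> (5,0) [heading=180, draw]
  PD: pen down
  RT 180: heading 180 -> 0
  -- iteration 2/2 --
  FD 7: (5,0) -> (12,0) [heading=0, draw]
  FD 1: (12,0) -> (13,0) [heading=0, draw]
  PD: pen down
  RT 180: heading 0 -> 180
]
PU: pen up
RT 180: heading 180 -> 0
FD 5: (13,0) -> (18,0) [heading=0, move]
Final: pos=(18,0), heading=0, 5 segment(s) drawn

Answer: 18 0 0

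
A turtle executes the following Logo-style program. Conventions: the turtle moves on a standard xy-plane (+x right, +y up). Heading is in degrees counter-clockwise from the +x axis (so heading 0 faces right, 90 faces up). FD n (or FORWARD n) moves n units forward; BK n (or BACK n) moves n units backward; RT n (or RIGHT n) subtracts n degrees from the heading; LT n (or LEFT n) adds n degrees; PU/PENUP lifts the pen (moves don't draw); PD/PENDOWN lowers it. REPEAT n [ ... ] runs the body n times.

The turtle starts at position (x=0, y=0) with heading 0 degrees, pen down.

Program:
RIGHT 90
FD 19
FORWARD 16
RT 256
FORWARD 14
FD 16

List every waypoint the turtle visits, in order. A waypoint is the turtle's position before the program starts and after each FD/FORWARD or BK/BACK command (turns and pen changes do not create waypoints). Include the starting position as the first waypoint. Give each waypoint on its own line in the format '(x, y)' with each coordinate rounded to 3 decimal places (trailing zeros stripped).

Answer: (0, 0)
(0, -19)
(0, -35)
(13.584, -31.613)
(29.109, -27.742)

Derivation:
Executing turtle program step by step:
Start: pos=(0,0), heading=0, pen down
RT 90: heading 0 -> 270
FD 19: (0,0) -> (0,-19) [heading=270, draw]
FD 16: (0,-19) -> (0,-35) [heading=270, draw]
RT 256: heading 270 -> 14
FD 14: (0,-35) -> (13.584,-31.613) [heading=14, draw]
FD 16: (13.584,-31.613) -> (29.109,-27.742) [heading=14, draw]
Final: pos=(29.109,-27.742), heading=14, 4 segment(s) drawn
Waypoints (5 total):
(0, 0)
(0, -19)
(0, -35)
(13.584, -31.613)
(29.109, -27.742)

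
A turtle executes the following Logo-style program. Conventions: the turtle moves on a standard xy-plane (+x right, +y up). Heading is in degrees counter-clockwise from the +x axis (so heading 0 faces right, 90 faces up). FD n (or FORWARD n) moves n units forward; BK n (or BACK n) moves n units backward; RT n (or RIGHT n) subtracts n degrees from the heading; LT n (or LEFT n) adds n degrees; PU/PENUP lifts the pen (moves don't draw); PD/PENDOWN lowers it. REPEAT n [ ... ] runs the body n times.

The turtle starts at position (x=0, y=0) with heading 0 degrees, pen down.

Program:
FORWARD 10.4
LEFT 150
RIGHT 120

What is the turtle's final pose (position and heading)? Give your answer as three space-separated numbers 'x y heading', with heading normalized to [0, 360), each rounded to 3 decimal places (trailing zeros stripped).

Executing turtle program step by step:
Start: pos=(0,0), heading=0, pen down
FD 10.4: (0,0) -> (10.4,0) [heading=0, draw]
LT 150: heading 0 -> 150
RT 120: heading 150 -> 30
Final: pos=(10.4,0), heading=30, 1 segment(s) drawn

Answer: 10.4 0 30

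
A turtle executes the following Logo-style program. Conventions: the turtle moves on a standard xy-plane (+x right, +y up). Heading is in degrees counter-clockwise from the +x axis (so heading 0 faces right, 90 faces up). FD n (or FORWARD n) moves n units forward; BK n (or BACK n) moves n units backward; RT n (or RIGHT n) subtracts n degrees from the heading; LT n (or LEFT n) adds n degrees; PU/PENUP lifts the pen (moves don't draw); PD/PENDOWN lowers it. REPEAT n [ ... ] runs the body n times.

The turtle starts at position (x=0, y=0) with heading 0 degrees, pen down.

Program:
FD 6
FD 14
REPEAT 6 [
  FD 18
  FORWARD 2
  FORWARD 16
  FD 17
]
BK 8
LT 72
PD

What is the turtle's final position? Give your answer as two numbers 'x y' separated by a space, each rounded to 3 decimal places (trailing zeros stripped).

Answer: 330 0

Derivation:
Executing turtle program step by step:
Start: pos=(0,0), heading=0, pen down
FD 6: (0,0) -> (6,0) [heading=0, draw]
FD 14: (6,0) -> (20,0) [heading=0, draw]
REPEAT 6 [
  -- iteration 1/6 --
  FD 18: (20,0) -> (38,0) [heading=0, draw]
  FD 2: (38,0) -> (40,0) [heading=0, draw]
  FD 16: (40,0) -> (56,0) [heading=0, draw]
  FD 17: (56,0) -> (73,0) [heading=0, draw]
  -- iteration 2/6 --
  FD 18: (73,0) -> (91,0) [heading=0, draw]
  FD 2: (91,0) -> (93,0) [heading=0, draw]
  FD 16: (93,0) -> (109,0) [heading=0, draw]
  FD 17: (109,0) -> (126,0) [heading=0, draw]
  -- iteration 3/6 --
  FD 18: (126,0) -> (144,0) [heading=0, draw]
  FD 2: (144,0) -> (146,0) [heading=0, draw]
  FD 16: (146,0) -> (162,0) [heading=0, draw]
  FD 17: (162,0) -> (179,0) [heading=0, draw]
  -- iteration 4/6 --
  FD 18: (179,0) -> (197,0) [heading=0, draw]
  FD 2: (197,0) -> (199,0) [heading=0, draw]
  FD 16: (199,0) -> (215,0) [heading=0, draw]
  FD 17: (215,0) -> (232,0) [heading=0, draw]
  -- iteration 5/6 --
  FD 18: (232,0) -> (250,0) [heading=0, draw]
  FD 2: (250,0) -> (252,0) [heading=0, draw]
  FD 16: (252,0) -> (268,0) [heading=0, draw]
  FD 17: (268,0) -> (285,0) [heading=0, draw]
  -- iteration 6/6 --
  FD 18: (285,0) -> (303,0) [heading=0, draw]
  FD 2: (303,0) -> (305,0) [heading=0, draw]
  FD 16: (305,0) -> (321,0) [heading=0, draw]
  FD 17: (321,0) -> (338,0) [heading=0, draw]
]
BK 8: (338,0) -> (330,0) [heading=0, draw]
LT 72: heading 0 -> 72
PD: pen down
Final: pos=(330,0), heading=72, 27 segment(s) drawn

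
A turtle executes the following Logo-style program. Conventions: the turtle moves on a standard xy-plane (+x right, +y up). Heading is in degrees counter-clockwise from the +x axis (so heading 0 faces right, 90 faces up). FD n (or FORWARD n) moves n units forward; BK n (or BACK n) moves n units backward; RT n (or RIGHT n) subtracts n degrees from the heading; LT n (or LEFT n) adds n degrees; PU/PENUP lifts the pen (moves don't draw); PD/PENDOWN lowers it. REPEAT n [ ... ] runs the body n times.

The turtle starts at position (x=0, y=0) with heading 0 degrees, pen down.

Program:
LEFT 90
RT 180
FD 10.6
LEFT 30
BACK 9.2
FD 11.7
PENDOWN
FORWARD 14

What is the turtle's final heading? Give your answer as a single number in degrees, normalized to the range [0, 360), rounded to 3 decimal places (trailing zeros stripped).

Executing turtle program step by step:
Start: pos=(0,0), heading=0, pen down
LT 90: heading 0 -> 90
RT 180: heading 90 -> 270
FD 10.6: (0,0) -> (0,-10.6) [heading=270, draw]
LT 30: heading 270 -> 300
BK 9.2: (0,-10.6) -> (-4.6,-2.633) [heading=300, draw]
FD 11.7: (-4.6,-2.633) -> (1.25,-12.765) [heading=300, draw]
PD: pen down
FD 14: (1.25,-12.765) -> (8.25,-24.889) [heading=300, draw]
Final: pos=(8.25,-24.889), heading=300, 4 segment(s) drawn

Answer: 300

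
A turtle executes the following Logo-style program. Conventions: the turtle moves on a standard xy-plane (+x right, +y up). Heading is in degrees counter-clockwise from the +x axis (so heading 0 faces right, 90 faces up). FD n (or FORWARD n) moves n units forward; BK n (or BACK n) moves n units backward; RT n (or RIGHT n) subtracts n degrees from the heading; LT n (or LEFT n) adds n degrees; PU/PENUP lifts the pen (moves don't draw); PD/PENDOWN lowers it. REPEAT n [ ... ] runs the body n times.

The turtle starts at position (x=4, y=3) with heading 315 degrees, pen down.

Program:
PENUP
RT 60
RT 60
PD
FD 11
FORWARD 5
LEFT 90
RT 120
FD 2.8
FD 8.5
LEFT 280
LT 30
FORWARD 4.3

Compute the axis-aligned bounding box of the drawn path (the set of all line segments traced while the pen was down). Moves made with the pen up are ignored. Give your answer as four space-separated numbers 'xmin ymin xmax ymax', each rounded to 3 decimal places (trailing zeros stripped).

Answer: -24.187 -1.141 4 5.681

Derivation:
Executing turtle program step by step:
Start: pos=(4,3), heading=315, pen down
PU: pen up
RT 60: heading 315 -> 255
RT 60: heading 255 -> 195
PD: pen down
FD 11: (4,3) -> (-6.625,0.153) [heading=195, draw]
FD 5: (-6.625,0.153) -> (-11.455,-1.141) [heading=195, draw]
LT 90: heading 195 -> 285
RT 120: heading 285 -> 165
FD 2.8: (-11.455,-1.141) -> (-14.159,-0.416) [heading=165, draw]
FD 8.5: (-14.159,-0.416) -> (-22.37,1.784) [heading=165, draw]
LT 280: heading 165 -> 85
LT 30: heading 85 -> 115
FD 4.3: (-22.37,1.784) -> (-24.187,5.681) [heading=115, draw]
Final: pos=(-24.187,5.681), heading=115, 5 segment(s) drawn

Segment endpoints: x in {-24.187, -22.37, -14.159, -11.455, -6.625, 4}, y in {-1.141, -0.416, 0.153, 1.784, 3, 5.681}
xmin=-24.187, ymin=-1.141, xmax=4, ymax=5.681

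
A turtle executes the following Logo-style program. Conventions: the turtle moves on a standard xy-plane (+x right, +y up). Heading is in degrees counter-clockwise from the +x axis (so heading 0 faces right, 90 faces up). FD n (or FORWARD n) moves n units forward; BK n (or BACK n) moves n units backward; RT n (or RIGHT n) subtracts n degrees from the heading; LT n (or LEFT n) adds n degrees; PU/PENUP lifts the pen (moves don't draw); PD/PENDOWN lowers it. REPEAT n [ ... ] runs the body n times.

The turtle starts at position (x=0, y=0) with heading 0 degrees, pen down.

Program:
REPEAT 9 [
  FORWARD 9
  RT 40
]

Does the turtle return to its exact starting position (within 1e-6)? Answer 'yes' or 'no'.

Executing turtle program step by step:
Start: pos=(0,0), heading=0, pen down
REPEAT 9 [
  -- iteration 1/9 --
  FD 9: (0,0) -> (9,0) [heading=0, draw]
  RT 40: heading 0 -> 320
  -- iteration 2/9 --
  FD 9: (9,0) -> (15.894,-5.785) [heading=320, draw]
  RT 40: heading 320 -> 280
  -- iteration 3/9 --
  FD 9: (15.894,-5.785) -> (17.457,-14.648) [heading=280, draw]
  RT 40: heading 280 -> 240
  -- iteration 4/9 --
  FD 9: (17.457,-14.648) -> (12.957,-22.443) [heading=240, draw]
  RT 40: heading 240 -> 200
  -- iteration 5/9 --
  FD 9: (12.957,-22.443) -> (4.5,-25.521) [heading=200, draw]
  RT 40: heading 200 -> 160
  -- iteration 6/9 --
  FD 9: (4.5,-25.521) -> (-3.957,-22.443) [heading=160, draw]
  RT 40: heading 160 -> 120
  -- iteration 7/9 --
  FD 9: (-3.957,-22.443) -> (-8.457,-14.648) [heading=120, draw]
  RT 40: heading 120 -> 80
  -- iteration 8/9 --
  FD 9: (-8.457,-14.648) -> (-6.894,-5.785) [heading=80, draw]
  RT 40: heading 80 -> 40
  -- iteration 9/9 --
  FD 9: (-6.894,-5.785) -> (0,0) [heading=40, draw]
  RT 40: heading 40 -> 0
]
Final: pos=(0,0), heading=0, 9 segment(s) drawn

Start position: (0, 0)
Final position: (0, 0)
Distance = 0; < 1e-6 -> CLOSED

Answer: yes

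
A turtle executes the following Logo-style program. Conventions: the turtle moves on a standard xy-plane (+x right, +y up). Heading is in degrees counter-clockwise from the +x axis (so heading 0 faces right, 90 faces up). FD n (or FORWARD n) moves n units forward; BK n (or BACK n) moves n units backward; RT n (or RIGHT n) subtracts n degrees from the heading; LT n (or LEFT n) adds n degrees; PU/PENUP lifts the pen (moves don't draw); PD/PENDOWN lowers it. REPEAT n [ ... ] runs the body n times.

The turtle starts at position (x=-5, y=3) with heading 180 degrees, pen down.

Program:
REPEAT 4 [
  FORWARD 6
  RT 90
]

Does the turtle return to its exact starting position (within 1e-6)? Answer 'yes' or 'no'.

Answer: yes

Derivation:
Executing turtle program step by step:
Start: pos=(-5,3), heading=180, pen down
REPEAT 4 [
  -- iteration 1/4 --
  FD 6: (-5,3) -> (-11,3) [heading=180, draw]
  RT 90: heading 180 -> 90
  -- iteration 2/4 --
  FD 6: (-11,3) -> (-11,9) [heading=90, draw]
  RT 90: heading 90 -> 0
  -- iteration 3/4 --
  FD 6: (-11,9) -> (-5,9) [heading=0, draw]
  RT 90: heading 0 -> 270
  -- iteration 4/4 --
  FD 6: (-5,9) -> (-5,3) [heading=270, draw]
  RT 90: heading 270 -> 180
]
Final: pos=(-5,3), heading=180, 4 segment(s) drawn

Start position: (-5, 3)
Final position: (-5, 3)
Distance = 0; < 1e-6 -> CLOSED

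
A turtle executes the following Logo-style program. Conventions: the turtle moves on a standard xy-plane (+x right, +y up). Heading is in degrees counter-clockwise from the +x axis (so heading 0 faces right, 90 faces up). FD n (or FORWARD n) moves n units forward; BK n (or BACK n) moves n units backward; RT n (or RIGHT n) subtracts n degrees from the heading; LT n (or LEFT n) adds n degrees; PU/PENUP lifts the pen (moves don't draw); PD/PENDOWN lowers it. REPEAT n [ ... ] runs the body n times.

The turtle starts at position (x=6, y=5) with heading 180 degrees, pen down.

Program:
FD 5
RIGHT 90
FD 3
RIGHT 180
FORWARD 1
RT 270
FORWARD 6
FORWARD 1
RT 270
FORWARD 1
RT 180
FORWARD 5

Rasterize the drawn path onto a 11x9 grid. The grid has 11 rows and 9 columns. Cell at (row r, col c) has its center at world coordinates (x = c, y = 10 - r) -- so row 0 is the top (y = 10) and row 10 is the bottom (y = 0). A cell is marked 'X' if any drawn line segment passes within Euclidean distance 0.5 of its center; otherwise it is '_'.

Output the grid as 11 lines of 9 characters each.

Segment 0: (6,5) -> (1,5)
Segment 1: (1,5) -> (1,8)
Segment 2: (1,8) -> (1,7)
Segment 3: (1,7) -> (7,7)
Segment 4: (7,7) -> (8,7)
Segment 5: (8,7) -> (8,8)
Segment 6: (8,8) -> (8,3)

Answer: _________
_________
_X______X
_XXXXXXXX
_X______X
_XXXXXX_X
________X
________X
_________
_________
_________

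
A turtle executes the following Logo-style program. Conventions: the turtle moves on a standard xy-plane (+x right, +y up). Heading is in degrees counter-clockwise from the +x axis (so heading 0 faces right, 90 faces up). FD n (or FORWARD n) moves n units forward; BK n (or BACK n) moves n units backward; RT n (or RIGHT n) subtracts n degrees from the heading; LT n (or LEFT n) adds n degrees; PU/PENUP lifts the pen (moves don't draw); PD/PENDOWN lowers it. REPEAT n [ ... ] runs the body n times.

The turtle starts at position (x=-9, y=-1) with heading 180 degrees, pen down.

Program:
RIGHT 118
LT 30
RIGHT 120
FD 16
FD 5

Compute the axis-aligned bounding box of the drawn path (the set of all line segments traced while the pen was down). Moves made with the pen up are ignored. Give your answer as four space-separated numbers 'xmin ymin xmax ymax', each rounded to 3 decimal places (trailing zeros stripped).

Executing turtle program step by step:
Start: pos=(-9,-1), heading=180, pen down
RT 118: heading 180 -> 62
LT 30: heading 62 -> 92
RT 120: heading 92 -> 332
FD 16: (-9,-1) -> (5.127,-8.512) [heading=332, draw]
FD 5: (5.127,-8.512) -> (9.542,-10.859) [heading=332, draw]
Final: pos=(9.542,-10.859), heading=332, 2 segment(s) drawn

Segment endpoints: x in {-9, 5.127, 9.542}, y in {-10.859, -8.512, -1}
xmin=-9, ymin=-10.859, xmax=9.542, ymax=-1

Answer: -9 -10.859 9.542 -1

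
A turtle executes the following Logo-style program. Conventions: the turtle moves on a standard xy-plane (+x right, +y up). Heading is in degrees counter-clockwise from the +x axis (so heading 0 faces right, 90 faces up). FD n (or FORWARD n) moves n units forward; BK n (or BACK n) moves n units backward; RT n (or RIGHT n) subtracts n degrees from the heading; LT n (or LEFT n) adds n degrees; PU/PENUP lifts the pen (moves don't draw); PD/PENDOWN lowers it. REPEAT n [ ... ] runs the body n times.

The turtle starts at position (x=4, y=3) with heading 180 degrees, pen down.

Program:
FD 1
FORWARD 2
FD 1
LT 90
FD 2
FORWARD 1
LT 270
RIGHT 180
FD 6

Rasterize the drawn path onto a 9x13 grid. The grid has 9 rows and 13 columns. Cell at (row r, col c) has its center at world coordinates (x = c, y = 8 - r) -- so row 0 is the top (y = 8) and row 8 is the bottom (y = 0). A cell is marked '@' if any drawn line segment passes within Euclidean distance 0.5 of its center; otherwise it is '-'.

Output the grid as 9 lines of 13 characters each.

Segment 0: (4,3) -> (3,3)
Segment 1: (3,3) -> (1,3)
Segment 2: (1,3) -> (0,3)
Segment 3: (0,3) -> (-0,1)
Segment 4: (-0,1) -> (-0,0)
Segment 5: (-0,0) -> (6,-0)

Answer: -------------
-------------
-------------
-------------
-------------
@@@@@--------
@------------
@------------
@@@@@@@------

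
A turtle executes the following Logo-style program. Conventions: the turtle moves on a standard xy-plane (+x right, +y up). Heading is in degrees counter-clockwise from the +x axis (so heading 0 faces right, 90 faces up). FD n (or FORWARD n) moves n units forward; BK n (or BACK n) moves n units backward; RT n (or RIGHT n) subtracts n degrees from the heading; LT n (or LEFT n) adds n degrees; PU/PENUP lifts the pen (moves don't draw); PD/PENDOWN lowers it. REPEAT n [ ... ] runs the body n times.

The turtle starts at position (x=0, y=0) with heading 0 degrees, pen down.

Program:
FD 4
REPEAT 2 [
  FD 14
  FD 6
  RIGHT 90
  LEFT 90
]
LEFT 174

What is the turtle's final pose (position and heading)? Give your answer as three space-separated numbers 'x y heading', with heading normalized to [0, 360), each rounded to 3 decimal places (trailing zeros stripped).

Executing turtle program step by step:
Start: pos=(0,0), heading=0, pen down
FD 4: (0,0) -> (4,0) [heading=0, draw]
REPEAT 2 [
  -- iteration 1/2 --
  FD 14: (4,0) -> (18,0) [heading=0, draw]
  FD 6: (18,0) -> (24,0) [heading=0, draw]
  RT 90: heading 0 -> 270
  LT 90: heading 270 -> 0
  -- iteration 2/2 --
  FD 14: (24,0) -> (38,0) [heading=0, draw]
  FD 6: (38,0) -> (44,0) [heading=0, draw]
  RT 90: heading 0 -> 270
  LT 90: heading 270 -> 0
]
LT 174: heading 0 -> 174
Final: pos=(44,0), heading=174, 5 segment(s) drawn

Answer: 44 0 174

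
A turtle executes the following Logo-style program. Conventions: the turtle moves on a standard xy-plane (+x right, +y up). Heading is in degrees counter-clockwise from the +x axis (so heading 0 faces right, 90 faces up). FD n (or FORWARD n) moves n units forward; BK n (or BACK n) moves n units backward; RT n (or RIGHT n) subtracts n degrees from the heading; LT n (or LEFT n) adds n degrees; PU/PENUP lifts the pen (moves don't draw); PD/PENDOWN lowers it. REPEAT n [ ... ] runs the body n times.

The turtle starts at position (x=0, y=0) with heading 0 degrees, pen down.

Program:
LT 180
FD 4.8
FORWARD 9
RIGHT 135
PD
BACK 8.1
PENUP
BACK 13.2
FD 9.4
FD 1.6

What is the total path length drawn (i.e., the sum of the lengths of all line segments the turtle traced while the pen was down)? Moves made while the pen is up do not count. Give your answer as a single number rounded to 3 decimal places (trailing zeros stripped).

Executing turtle program step by step:
Start: pos=(0,0), heading=0, pen down
LT 180: heading 0 -> 180
FD 4.8: (0,0) -> (-4.8,0) [heading=180, draw]
FD 9: (-4.8,0) -> (-13.8,0) [heading=180, draw]
RT 135: heading 180 -> 45
PD: pen down
BK 8.1: (-13.8,0) -> (-19.528,-5.728) [heading=45, draw]
PU: pen up
BK 13.2: (-19.528,-5.728) -> (-28.861,-15.061) [heading=45, move]
FD 9.4: (-28.861,-15.061) -> (-22.215,-8.415) [heading=45, move]
FD 1.6: (-22.215,-8.415) -> (-21.083,-7.283) [heading=45, move]
Final: pos=(-21.083,-7.283), heading=45, 3 segment(s) drawn

Segment lengths:
  seg 1: (0,0) -> (-4.8,0), length = 4.8
  seg 2: (-4.8,0) -> (-13.8,0), length = 9
  seg 3: (-13.8,0) -> (-19.528,-5.728), length = 8.1
Total = 21.9

Answer: 21.9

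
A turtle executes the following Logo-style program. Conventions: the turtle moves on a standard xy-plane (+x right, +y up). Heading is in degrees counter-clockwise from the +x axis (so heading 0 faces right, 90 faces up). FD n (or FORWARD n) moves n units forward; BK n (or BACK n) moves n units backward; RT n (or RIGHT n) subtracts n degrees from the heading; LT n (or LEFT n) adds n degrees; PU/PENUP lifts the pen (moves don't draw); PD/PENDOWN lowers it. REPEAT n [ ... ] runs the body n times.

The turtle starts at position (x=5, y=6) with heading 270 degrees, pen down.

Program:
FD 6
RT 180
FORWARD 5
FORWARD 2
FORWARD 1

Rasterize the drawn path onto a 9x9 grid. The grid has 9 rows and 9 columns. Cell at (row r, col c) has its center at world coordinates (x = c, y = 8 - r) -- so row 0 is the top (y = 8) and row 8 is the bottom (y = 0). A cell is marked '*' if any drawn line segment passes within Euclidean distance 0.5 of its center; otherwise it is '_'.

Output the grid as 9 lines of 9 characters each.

Segment 0: (5,6) -> (5,0)
Segment 1: (5,0) -> (5,5)
Segment 2: (5,5) -> (5,7)
Segment 3: (5,7) -> (5,8)

Answer: _____*___
_____*___
_____*___
_____*___
_____*___
_____*___
_____*___
_____*___
_____*___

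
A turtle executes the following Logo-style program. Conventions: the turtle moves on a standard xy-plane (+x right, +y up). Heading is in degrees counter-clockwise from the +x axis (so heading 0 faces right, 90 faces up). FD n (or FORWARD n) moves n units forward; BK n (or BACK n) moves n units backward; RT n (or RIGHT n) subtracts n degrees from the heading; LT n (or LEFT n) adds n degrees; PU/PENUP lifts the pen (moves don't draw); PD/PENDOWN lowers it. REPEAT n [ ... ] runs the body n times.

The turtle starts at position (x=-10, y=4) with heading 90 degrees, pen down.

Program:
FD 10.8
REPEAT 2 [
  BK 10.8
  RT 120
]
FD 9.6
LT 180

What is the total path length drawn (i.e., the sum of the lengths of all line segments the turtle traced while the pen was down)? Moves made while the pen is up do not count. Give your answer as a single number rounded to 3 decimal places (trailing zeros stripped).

Executing turtle program step by step:
Start: pos=(-10,4), heading=90, pen down
FD 10.8: (-10,4) -> (-10,14.8) [heading=90, draw]
REPEAT 2 [
  -- iteration 1/2 --
  BK 10.8: (-10,14.8) -> (-10,4) [heading=90, draw]
  RT 120: heading 90 -> 330
  -- iteration 2/2 --
  BK 10.8: (-10,4) -> (-19.353,9.4) [heading=330, draw]
  RT 120: heading 330 -> 210
]
FD 9.6: (-19.353,9.4) -> (-27.667,4.6) [heading=210, draw]
LT 180: heading 210 -> 30
Final: pos=(-27.667,4.6), heading=30, 4 segment(s) drawn

Segment lengths:
  seg 1: (-10,4) -> (-10,14.8), length = 10.8
  seg 2: (-10,14.8) -> (-10,4), length = 10.8
  seg 3: (-10,4) -> (-19.353,9.4), length = 10.8
  seg 4: (-19.353,9.4) -> (-27.667,4.6), length = 9.6
Total = 42

Answer: 42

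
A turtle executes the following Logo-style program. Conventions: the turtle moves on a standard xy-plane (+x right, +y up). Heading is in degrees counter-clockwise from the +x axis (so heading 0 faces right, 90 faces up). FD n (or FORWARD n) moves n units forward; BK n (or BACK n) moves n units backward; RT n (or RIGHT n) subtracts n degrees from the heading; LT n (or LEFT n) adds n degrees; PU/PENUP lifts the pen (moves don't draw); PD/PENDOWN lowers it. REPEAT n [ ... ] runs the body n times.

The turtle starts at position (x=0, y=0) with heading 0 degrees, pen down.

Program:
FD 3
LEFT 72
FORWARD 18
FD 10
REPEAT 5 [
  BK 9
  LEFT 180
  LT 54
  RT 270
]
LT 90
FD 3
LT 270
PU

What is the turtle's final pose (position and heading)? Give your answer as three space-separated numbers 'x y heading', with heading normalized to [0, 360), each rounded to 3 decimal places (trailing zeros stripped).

Executing turtle program step by step:
Start: pos=(0,0), heading=0, pen down
FD 3: (0,0) -> (3,0) [heading=0, draw]
LT 72: heading 0 -> 72
FD 18: (3,0) -> (8.562,17.119) [heading=72, draw]
FD 10: (8.562,17.119) -> (11.652,26.63) [heading=72, draw]
REPEAT 5 [
  -- iteration 1/5 --
  BK 9: (11.652,26.63) -> (8.871,18.07) [heading=72, draw]
  LT 180: heading 72 -> 252
  LT 54: heading 252 -> 306
  RT 270: heading 306 -> 36
  -- iteration 2/5 --
  BK 9: (8.871,18.07) -> (1.59,12.78) [heading=36, draw]
  LT 180: heading 36 -> 216
  LT 54: heading 216 -> 270
  RT 270: heading 270 -> 0
  -- iteration 3/5 --
  BK 9: (1.59,12.78) -> (-7.41,12.78) [heading=0, draw]
  LT 180: heading 0 -> 180
  LT 54: heading 180 -> 234
  RT 270: heading 234 -> 324
  -- iteration 4/5 --
  BK 9: (-7.41,12.78) -> (-14.691,18.07) [heading=324, draw]
  LT 180: heading 324 -> 144
  LT 54: heading 144 -> 198
  RT 270: heading 198 -> 288
  -- iteration 5/5 --
  BK 9: (-14.691,18.07) -> (-17.472,26.63) [heading=288, draw]
  LT 180: heading 288 -> 108
  LT 54: heading 108 -> 162
  RT 270: heading 162 -> 252
]
LT 90: heading 252 -> 342
FD 3: (-17.472,26.63) -> (-14.619,25.703) [heading=342, draw]
LT 270: heading 342 -> 252
PU: pen up
Final: pos=(-14.619,25.703), heading=252, 9 segment(s) drawn

Answer: -14.619 25.703 252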